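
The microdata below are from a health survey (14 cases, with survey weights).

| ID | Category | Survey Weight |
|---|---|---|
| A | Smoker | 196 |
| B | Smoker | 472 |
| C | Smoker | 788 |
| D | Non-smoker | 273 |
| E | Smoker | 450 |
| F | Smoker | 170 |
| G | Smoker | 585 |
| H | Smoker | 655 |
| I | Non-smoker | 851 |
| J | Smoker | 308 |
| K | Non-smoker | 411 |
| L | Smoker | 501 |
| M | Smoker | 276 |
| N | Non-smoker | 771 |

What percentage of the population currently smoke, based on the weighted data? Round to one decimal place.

Sum of weights for 'Smoker' = 196 + 472 + 788 + 450 + 170 + 585 + 655 + 308 + 501 + 276 = 4401
Total weight = 6707
Weighted proportion = 4401 / 6707 = 0.65618011 → 65.618011%

65.6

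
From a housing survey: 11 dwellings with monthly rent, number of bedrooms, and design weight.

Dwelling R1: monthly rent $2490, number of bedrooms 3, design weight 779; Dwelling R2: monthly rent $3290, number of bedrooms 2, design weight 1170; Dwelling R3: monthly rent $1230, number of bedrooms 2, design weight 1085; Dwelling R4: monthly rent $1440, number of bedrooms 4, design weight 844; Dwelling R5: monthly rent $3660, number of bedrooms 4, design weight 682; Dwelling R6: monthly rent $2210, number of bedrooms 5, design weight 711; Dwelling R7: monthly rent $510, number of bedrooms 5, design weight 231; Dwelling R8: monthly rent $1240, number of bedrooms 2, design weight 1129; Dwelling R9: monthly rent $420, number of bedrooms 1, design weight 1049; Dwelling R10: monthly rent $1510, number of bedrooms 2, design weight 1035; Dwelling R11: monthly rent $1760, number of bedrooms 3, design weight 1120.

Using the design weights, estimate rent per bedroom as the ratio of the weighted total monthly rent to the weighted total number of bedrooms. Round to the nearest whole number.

678

Σ wᵢ·y = 2490×779 + 3290×1170 + 1230×1085 + 1440×844 + 3660×682 + 2210×711 + 510×231 + 1240×1129 + 420×1049 + 1510×1035 + 1760×1120
  = 1939710 + 3849300 + 1334550 + 1215360 + 2496120 + 1571310 + 117810 + 1399960 + 440580 + 1562850 + 1971200 = 17898750
Σ wᵢ·x = 26398
Ratio = 17898750 / 26398 = 678.03432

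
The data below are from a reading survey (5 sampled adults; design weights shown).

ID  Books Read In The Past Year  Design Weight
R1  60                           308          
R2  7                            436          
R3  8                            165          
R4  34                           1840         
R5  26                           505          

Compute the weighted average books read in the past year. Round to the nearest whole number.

30

Weighted sum = 60×308 + 7×436 + 8×165 + 34×1840 + 26×505
  = 18480 + 3052 + 1320 + 62560 + 13130 = 98542
Sum of weights = 3254
Weighted mean = 98542 / 3254 = 30.283344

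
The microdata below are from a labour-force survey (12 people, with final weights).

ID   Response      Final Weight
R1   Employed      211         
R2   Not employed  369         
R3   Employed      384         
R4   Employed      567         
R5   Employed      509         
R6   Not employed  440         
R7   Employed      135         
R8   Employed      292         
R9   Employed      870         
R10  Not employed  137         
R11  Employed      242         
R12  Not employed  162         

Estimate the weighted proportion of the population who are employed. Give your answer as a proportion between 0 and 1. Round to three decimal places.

0.743

Sum of weights for 'Employed' = 211 + 384 + 567 + 509 + 135 + 292 + 870 + 242 = 3210
Total weight = 211 + 369 + 384 + 567 + 509 + 440 + 135 + 292 + 870 + 137 + 242 + 162 = 4318
Weighted proportion = 3210 / 4318 = 0.74339972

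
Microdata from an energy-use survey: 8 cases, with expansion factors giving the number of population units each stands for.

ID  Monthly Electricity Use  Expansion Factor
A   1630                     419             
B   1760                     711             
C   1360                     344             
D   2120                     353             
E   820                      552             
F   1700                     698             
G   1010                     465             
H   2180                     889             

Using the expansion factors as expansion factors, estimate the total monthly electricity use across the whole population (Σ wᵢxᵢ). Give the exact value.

7197440

Weighted total = 1630×419 + 1760×711 + 1360×344 + 2120×353 + 820×552 + 1700×698 + 1010×465 + 2180×889
  = 682970 + 1251360 + 467840 + 748360 + 452640 + 1186600 + 469650 + 1938020 = 7197440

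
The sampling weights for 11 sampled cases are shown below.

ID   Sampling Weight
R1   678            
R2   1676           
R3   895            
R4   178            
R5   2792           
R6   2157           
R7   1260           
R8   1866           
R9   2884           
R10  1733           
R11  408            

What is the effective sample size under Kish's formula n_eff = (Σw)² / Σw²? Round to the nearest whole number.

Σ wᵢ = 678 + 1676 + 895 + 178 + 2792 + 2157 + 1260 + 1866 + 2884 + 1733 + 408 = 16527
Σ wᵢ² = 33106047
n_eff = 16527² / 33106047 = 273141729 / 33106047 = 8.2505087

8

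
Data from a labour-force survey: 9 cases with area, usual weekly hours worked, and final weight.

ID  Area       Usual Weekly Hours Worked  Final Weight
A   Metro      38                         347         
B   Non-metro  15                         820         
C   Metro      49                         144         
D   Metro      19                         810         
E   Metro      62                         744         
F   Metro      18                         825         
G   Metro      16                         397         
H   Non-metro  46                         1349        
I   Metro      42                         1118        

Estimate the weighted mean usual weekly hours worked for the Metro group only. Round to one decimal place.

Metro rows: A, C, D, E, F, G, I
Weighted sum = 149918
Sum of weights = 347 + 144 + 810 + 744 + 825 + 397 + 1118 = 4385
Weighted mean = 149918 / 4385 = 34.188826

34.2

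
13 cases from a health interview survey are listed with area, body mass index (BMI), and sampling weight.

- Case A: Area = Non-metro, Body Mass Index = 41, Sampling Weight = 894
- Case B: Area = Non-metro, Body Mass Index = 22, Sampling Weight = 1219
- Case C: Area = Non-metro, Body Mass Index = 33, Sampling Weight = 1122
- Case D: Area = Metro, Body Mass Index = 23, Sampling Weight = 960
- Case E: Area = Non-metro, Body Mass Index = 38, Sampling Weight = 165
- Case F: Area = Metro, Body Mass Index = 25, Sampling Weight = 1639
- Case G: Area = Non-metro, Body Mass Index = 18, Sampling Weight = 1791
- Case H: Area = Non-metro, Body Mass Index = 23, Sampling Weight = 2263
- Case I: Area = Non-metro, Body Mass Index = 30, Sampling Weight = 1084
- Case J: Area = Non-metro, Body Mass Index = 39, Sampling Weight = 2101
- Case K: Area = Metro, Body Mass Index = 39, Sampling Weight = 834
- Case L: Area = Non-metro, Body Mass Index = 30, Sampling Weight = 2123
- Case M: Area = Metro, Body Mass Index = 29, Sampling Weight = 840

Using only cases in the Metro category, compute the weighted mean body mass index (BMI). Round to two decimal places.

28.07

Metro rows: D, F, K, M
Weighted sum = 23×960 + 25×1639 + 39×834 + 29×840
  = 119941
Sum of weights = 4273
Weighted mean = 119941 / 4273 = 28.069506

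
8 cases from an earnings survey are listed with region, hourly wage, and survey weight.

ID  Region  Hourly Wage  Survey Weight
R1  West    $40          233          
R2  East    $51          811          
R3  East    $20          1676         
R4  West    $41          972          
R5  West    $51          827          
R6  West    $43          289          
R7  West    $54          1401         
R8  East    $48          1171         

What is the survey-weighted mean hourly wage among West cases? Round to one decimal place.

48.2

West rows: R1, R4, R5, R6, R7
Weighted sum = 40×233 + 41×972 + 51×827 + 43×289 + 54×1401
  = 9320 + 39852 + 42177 + 12427 + 75654 = 179430
Sum of weights = 3722
Weighted mean = 179430 / 3722 = 48.207953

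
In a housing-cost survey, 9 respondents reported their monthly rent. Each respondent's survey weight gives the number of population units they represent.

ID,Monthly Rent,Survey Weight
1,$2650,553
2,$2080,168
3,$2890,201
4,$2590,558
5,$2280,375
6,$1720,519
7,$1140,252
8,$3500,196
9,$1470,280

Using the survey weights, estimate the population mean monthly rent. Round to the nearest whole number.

2248

Weighted sum = 2650×553 + 2080×168 + 2890×201 + 2590×558 + 2280×375 + 1720×519 + 1140×252 + 3500×196 + 1470×280
  = 1465450 + 349440 + 580890 + 1445220 + 855000 + 892680 + 287280 + 686000 + 411600 = 6973560
Sum of weights = 3102
Weighted mean = 6973560 / 3102 = 2248.0851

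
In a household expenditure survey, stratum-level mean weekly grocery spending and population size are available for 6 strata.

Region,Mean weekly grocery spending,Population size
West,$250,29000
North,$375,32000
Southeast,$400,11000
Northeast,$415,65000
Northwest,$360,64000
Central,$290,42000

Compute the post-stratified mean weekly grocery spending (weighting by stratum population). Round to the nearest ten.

Σ Nₕ·x̄ₕ = 85845000
Σ Nₕ = 29000 + 32000 + 11000 + 65000 + 64000 + 42000 = 243000
Overall mean = 85845000 / 243000 = 353.2716

350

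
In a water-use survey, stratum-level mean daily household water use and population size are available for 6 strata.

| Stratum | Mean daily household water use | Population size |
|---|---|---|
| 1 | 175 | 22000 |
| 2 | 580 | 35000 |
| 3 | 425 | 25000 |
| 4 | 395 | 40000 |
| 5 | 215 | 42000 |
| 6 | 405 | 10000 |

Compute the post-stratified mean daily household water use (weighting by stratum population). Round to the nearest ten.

370

Σ Nₕ·x̄ₕ = 175×22000 + 580×35000 + 425×25000 + 395×40000 + 215×42000 + 405×10000
  = 3850000 + 20300000 + 10625000 + 15800000 + 9030000 + 4050000 = 63655000
Σ Nₕ = 22000 + 35000 + 25000 + 40000 + 42000 + 10000 = 174000
Overall mean = 63655000 / 174000 = 365.83333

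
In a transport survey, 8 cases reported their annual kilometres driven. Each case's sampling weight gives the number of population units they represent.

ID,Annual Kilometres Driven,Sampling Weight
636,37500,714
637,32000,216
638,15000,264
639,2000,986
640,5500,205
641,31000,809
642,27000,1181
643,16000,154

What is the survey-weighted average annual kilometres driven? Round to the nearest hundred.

22100

Weighted sum = 37500×714 + 32000×216 + 15000×264 + 2000×986 + 5500×205 + 31000×809 + 27000×1181 + 16000×154
  = 26775000 + 6912000 + 3960000 + 1972000 + 1127500 + 25079000 + 31887000 + 2464000 = 100176500
Sum of weights = 714 + 216 + 264 + 986 + 205 + 809 + 1181 + 154 = 4529
Weighted mean = 100176500 / 4529 = 22118.9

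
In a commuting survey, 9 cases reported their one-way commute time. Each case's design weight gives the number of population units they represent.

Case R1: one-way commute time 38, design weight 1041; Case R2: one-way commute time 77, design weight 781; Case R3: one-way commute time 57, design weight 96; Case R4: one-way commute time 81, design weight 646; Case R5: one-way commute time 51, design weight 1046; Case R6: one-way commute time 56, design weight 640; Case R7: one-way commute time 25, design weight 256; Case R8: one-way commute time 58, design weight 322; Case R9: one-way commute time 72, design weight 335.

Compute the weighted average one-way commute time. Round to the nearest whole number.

Weighted sum = 38×1041 + 77×781 + 57×96 + 81×646 + 51×1046 + 56×640 + 25×256 + 58×322 + 72×335
  = 39558 + 60137 + 5472 + 52326 + 53346 + 35840 + 6400 + 18676 + 24120 = 295875
Sum of weights = 1041 + 781 + 96 + 646 + 1046 + 640 + 256 + 322 + 335 = 5163
Weighted mean = 295875 / 5163 = 57.306798

57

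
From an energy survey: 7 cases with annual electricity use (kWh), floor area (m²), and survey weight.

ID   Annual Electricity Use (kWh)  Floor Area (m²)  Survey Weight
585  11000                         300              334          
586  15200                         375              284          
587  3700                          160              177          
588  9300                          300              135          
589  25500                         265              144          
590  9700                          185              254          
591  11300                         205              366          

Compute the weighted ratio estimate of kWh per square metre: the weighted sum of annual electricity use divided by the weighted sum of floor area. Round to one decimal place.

Σ wᵢ·y = 11000×334 + 15200×284 + 3700×177 + 9300×135 + 25500×144 + 9700×254 + 11300×366
  = 3674000 + 4316800 + 654900 + 1255500 + 3672000 + 2463800 + 4135800 = 20172800
Σ wᵢ·x = 300×334 + 375×284 + 160×177 + 300×135 + 265×144 + 185×254 + 205×366
  = 100200 + 106500 + 28320 + 40500 + 38160 + 46990 + 75030 = 435700
Ratio = 20172800 / 435700 = 46.299748

46.3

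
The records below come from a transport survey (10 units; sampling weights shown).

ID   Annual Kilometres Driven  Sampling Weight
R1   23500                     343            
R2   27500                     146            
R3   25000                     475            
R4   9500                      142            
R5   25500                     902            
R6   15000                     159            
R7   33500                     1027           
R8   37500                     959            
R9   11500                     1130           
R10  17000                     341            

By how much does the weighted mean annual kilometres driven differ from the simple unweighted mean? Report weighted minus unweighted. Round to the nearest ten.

Unweighted sum = 23500 + 27500 + 25000 + 9500 + 25500 + 15000 + 33500 + 37500 + 11500 + 17000 = 225500
Unweighted mean = 225500 / 10 = 22550
Weighted sum = 23500×343 + 27500×146 + 25000×475 + 9500×142 + 25500×902 + 15000×159 + 33500×1027 + 37500×959 + 11500×1130 + 17000×341
  = 8060500 + 4015000 + 11875000 + 1349000 + 23001000 + 2385000 + 34404500 + 35962500 + 12995000 + 5797000 = 139844500
Sum of weights = 343 + 146 + 475 + 142 + 902 + 159 + 1027 + 959 + 1130 + 341 = 5624
Weighted mean = 139844500 / 5624 = 24865.665
Difference (weighted minus unweighted) = 2315.665

2320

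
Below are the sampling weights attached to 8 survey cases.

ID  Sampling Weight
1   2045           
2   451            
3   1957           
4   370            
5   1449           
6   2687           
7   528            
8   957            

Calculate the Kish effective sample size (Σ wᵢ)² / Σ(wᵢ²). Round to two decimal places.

5.78

Σ wᵢ = 10444
Σ wᵢ² = 4182025 + 203401 + 3829849 + 136900 + 2099601 + 7219969 + 278784 + 915849 = 18866378
n_eff = 10444² / 18866378 = 109077136 / 18866378 = 5.7815621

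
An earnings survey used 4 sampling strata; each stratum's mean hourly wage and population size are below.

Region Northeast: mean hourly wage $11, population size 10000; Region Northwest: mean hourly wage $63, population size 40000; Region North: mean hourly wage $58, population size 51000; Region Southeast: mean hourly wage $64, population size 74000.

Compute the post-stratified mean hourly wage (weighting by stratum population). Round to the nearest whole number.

59

Σ Nₕ·x̄ₕ = 11×10000 + 63×40000 + 58×51000 + 64×74000
  = 110000 + 2520000 + 2958000 + 4736000 = 10324000
Σ Nₕ = 10000 + 40000 + 51000 + 74000 = 175000
Overall mean = 10324000 / 175000 = 58.994286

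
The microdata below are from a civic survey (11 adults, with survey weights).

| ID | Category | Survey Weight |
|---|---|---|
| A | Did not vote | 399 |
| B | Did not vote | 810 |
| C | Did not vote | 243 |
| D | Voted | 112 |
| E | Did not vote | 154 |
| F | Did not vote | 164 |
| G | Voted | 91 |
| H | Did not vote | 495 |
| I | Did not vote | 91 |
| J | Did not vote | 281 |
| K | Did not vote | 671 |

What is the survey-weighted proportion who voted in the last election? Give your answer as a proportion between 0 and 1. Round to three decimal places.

Sum of weights for 'Voted' = 112 + 91 = 203
Total weight = 399 + 810 + 243 + 112 + 154 + 164 + 91 + 495 + 91 + 281 + 671 = 3511
Weighted proportion = 203 / 3511 = 0.057818285

0.058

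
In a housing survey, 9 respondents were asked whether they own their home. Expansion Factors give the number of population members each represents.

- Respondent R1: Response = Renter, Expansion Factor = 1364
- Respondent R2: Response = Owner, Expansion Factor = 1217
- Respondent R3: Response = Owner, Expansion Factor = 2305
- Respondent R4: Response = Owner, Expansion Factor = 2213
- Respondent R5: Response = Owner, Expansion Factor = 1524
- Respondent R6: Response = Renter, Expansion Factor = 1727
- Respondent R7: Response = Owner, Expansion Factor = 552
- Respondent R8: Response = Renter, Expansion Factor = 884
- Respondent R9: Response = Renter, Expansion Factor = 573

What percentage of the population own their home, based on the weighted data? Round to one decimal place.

63.2

Sum of weights for 'Owner' = 1217 + 2305 + 2213 + 1524 + 552 = 7811
Total weight = 1364 + 1217 + 2305 + 2213 + 1524 + 1727 + 552 + 884 + 573 = 12359
Weighted proportion = 7811 / 12359 = 0.63200906 → 63.200906%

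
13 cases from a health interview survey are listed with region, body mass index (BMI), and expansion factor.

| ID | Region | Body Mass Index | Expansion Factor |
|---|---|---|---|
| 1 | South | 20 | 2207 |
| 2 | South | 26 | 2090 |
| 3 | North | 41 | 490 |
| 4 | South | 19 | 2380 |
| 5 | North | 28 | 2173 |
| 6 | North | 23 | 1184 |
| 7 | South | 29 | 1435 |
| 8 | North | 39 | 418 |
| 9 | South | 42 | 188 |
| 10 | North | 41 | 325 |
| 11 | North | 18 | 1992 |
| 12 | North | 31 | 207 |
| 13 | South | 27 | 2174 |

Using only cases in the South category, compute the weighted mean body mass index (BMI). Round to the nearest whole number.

24

South rows: 1, 2, 4, 7, 9, 13
Weighted sum = 20×2207 + 26×2090 + 19×2380 + 29×1435 + 42×188 + 27×2174
  = 44140 + 54340 + 45220 + 41615 + 7896 + 58698 = 251909
Sum of weights = 2207 + 2090 + 2380 + 1435 + 188 + 2174 = 10474
Weighted mean = 251909 / 10474 = 24.050888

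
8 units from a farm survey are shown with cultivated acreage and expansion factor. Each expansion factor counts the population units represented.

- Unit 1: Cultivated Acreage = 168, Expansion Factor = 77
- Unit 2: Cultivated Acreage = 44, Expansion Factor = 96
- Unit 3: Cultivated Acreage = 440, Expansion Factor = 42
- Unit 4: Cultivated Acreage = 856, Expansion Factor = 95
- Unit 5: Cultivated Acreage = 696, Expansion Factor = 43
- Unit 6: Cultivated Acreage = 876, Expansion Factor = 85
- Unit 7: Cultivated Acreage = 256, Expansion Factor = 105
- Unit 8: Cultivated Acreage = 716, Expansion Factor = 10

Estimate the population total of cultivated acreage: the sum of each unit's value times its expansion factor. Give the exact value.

Weighted total = 168×77 + 44×96 + 440×42 + 856×95 + 696×43 + 876×85 + 256×105 + 716×10
  = 12936 + 4224 + 18480 + 81320 + 29928 + 74460 + 26880 + 7160 = 255388

255388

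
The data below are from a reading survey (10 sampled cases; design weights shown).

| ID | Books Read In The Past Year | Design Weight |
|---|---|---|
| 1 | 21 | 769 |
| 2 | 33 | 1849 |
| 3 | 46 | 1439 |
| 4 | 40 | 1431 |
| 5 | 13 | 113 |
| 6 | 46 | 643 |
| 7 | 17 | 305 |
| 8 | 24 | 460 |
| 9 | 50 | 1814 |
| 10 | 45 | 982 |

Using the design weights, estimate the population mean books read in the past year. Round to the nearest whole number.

39

Weighted sum = 21×769 + 33×1849 + 46×1439 + 40×1431 + 13×113 + 46×643 + 17×305 + 24×460 + 50×1814 + 45×982
  = 16149 + 61017 + 66194 + 57240 + 1469 + 29578 + 5185 + 11040 + 90700 + 44190 = 382762
Sum of weights = 769 + 1849 + 1439 + 1431 + 113 + 643 + 305 + 460 + 1814 + 982 = 9805
Weighted mean = 382762 / 9805 = 39.03743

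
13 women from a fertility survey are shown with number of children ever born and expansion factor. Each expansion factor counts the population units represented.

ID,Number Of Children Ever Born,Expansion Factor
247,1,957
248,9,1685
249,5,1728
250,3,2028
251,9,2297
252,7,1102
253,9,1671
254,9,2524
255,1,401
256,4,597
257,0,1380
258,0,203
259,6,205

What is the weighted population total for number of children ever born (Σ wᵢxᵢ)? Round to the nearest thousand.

Weighted total = 101007

101000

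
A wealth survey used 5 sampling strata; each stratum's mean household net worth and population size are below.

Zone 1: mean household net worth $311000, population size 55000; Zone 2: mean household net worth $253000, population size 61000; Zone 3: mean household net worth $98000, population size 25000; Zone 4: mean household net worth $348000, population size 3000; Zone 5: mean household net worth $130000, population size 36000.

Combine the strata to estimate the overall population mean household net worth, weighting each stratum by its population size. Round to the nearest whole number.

226178

Σ Nₕ·x̄ₕ = 311000×55000 + 253000×61000 + 98000×25000 + 348000×3000 + 130000×36000
  = 40712000000
Σ Nₕ = 55000 + 61000 + 25000 + 3000 + 36000 = 180000
Overall mean = 40712000000 / 180000 = 226177.78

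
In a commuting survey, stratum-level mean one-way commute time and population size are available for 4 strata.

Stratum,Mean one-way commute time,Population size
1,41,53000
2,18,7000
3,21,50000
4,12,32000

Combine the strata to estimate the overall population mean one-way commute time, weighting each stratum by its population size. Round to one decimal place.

26.3

Σ Nₕ·x̄ₕ = 41×53000 + 18×7000 + 21×50000 + 12×32000
  = 2173000 + 126000 + 1050000 + 384000 = 3733000
Σ Nₕ = 53000 + 7000 + 50000 + 32000 = 142000
Overall mean = 3733000 / 142000 = 26.288732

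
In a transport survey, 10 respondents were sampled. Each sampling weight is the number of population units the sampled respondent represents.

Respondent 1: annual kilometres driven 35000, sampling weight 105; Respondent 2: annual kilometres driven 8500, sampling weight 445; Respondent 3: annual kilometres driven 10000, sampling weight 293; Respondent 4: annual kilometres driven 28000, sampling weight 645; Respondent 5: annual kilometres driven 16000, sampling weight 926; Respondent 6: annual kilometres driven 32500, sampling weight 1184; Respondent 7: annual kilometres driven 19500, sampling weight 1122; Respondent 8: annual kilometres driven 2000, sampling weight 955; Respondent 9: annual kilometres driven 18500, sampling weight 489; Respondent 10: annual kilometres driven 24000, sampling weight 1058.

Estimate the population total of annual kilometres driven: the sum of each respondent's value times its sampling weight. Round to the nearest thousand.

Weighted total = 35000×105 + 8500×445 + 10000×293 + 28000×645 + 16000×926 + 32500×1184 + 19500×1122 + 2000×955 + 18500×489 + 24000×1058
  = 139971000

139971000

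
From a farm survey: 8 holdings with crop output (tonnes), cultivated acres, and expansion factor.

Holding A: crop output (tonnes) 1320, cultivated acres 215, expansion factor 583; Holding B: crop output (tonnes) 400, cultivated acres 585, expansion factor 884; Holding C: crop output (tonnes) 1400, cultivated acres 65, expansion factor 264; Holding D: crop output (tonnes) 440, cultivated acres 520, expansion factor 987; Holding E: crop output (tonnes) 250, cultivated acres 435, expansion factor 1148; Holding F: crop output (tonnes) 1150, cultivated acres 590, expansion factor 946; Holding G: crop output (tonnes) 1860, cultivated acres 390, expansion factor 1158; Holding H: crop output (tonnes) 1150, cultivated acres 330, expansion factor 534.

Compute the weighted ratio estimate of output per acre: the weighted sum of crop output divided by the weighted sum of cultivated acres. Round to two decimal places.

Σ wᵢ·y = 6069920
Σ wᵢ·x = 2858245
Ratio = 6069920 / 2858245 = 2.1236528

2.12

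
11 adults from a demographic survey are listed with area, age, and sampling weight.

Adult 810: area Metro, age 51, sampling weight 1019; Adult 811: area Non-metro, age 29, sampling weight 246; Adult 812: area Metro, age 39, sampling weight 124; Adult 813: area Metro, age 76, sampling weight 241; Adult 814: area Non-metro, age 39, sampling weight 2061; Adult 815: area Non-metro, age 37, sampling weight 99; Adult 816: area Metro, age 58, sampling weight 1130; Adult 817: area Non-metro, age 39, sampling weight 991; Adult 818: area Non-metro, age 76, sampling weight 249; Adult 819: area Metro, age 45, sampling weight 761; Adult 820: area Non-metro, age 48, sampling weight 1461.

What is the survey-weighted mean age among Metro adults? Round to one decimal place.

53.4

Metro rows: 810, 812, 813, 816, 819
Weighted sum = 51×1019 + 39×124 + 76×241 + 58×1130 + 45×761
  = 51969 + 4836 + 18316 + 65540 + 34245 = 174906
Sum of weights = 3275
Weighted mean = 174906 / 3275 = 53.406412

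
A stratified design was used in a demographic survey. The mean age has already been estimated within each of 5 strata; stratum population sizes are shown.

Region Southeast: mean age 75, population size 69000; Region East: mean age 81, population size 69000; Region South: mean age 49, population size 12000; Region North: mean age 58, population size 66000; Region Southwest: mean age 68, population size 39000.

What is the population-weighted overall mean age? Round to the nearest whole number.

70

Σ Nₕ·x̄ₕ = 75×69000 + 81×69000 + 49×12000 + 58×66000 + 68×39000
  = 5175000 + 5589000 + 588000 + 3828000 + 2652000 = 17832000
Σ Nₕ = 69000 + 69000 + 12000 + 66000 + 39000 = 255000
Overall mean = 17832000 / 255000 = 69.929412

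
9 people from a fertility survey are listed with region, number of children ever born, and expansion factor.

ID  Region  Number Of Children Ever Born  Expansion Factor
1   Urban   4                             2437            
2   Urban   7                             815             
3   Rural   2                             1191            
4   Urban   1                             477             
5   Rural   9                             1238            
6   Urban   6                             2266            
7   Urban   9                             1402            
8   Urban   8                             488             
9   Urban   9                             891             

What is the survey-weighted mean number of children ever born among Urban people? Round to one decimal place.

Urban rows: 1, 2, 4, 6, 7, 8, 9
Weighted sum = 4×2437 + 7×815 + 1×477 + 6×2266 + 9×1402 + 8×488 + 9×891
  = 9748 + 5705 + 477 + 13596 + 12618 + 3904 + 8019 = 54067
Sum of weights = 2437 + 815 + 477 + 2266 + 1402 + 488 + 891 = 8776
Weighted mean = 54067 / 8776 = 6.1607794

6.2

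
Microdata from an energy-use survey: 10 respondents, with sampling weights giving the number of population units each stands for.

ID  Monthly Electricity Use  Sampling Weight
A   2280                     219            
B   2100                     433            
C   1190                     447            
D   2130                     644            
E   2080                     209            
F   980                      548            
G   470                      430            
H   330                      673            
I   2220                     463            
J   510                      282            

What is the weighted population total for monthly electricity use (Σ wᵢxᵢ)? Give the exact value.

5879900

Weighted total = 5879900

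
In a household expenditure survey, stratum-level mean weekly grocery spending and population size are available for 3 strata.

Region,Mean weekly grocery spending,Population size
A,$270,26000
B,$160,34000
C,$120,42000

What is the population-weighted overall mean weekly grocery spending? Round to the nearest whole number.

Σ Nₕ·x̄ₕ = 17500000
Σ Nₕ = 26000 + 34000 + 42000 = 102000
Overall mean = 17500000 / 102000 = 171.56863

172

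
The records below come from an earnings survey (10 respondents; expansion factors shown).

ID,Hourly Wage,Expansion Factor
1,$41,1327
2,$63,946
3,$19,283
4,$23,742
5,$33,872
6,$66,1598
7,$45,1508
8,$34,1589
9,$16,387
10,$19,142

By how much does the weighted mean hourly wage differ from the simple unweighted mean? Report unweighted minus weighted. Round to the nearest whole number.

Unweighted sum = 41 + 63 + 19 + 23 + 33 + 66 + 45 + 34 + 16 + 19 = 359
Unweighted mean = 359 / 10 = 35.9
Weighted sum = 41×1327 + 63×946 + 19×283 + 23×742 + 33×872 + 66×1598 + 45×1508 + 34×1589 + 16×387 + 19×142
  = 401468
Sum of weights = 1327 + 946 + 283 + 742 + 872 + 1598 + 1508 + 1589 + 387 + 142 = 9394
Weighted mean = 401468 / 9394 = 42.73664
Difference (unweighted minus weighted) = -6.8366404

-7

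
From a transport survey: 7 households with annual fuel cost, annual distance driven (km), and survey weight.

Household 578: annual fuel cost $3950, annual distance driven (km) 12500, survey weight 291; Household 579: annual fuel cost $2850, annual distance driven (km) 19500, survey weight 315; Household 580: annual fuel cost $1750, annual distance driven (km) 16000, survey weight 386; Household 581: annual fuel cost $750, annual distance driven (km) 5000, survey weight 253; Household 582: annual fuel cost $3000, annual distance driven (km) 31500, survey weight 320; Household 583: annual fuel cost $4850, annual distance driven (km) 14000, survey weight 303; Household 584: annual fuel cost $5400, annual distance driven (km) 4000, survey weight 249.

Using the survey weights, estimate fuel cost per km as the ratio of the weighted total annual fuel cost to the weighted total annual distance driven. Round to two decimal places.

Σ wᵢ·y = 3950×291 + 2850×315 + 1750×386 + 750×253 + 3000×320 + 4850×303 + 5400×249
  = 1149450 + 897750 + 675500 + 189750 + 960000 + 1469550 + 1344600 = 6686600
Σ wᵢ·x = 12500×291 + 19500×315 + 16000×386 + 5000×253 + 31500×320 + 14000×303 + 4000×249
  = 32539000
Ratio = 6686600 / 32539000 = 0.20549494

0.21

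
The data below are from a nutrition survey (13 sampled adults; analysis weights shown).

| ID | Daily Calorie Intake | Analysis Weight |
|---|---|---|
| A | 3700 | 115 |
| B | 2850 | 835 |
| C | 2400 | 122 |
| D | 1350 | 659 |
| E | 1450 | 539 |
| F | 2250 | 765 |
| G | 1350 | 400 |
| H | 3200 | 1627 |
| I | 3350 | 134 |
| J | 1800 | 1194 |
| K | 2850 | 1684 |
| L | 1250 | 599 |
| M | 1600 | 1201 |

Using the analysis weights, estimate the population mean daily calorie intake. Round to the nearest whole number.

2259

Weighted sum = 22304750
Sum of weights = 9874
Weighted mean = 22304750 / 9874 = 2258.9376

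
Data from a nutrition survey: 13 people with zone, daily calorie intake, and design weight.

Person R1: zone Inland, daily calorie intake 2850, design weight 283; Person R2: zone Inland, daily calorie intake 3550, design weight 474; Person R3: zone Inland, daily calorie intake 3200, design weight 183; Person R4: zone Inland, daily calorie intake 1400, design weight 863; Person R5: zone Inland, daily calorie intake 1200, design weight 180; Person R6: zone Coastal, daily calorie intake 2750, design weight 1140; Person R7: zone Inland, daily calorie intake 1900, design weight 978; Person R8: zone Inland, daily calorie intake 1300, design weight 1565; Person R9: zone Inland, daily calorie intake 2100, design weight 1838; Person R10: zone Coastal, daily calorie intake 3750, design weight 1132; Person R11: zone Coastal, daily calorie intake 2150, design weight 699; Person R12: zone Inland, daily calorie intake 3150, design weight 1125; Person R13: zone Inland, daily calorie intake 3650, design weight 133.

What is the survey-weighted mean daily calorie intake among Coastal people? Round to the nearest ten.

Coastal rows: R6, R10, R11
Weighted sum = 2750×1140 + 3750×1132 + 2150×699
  = 3135000 + 4245000 + 1502850 = 8882850
Sum of weights = 1140 + 1132 + 699 = 2971
Weighted mean = 8882850 / 2971 = 2989.8519

2990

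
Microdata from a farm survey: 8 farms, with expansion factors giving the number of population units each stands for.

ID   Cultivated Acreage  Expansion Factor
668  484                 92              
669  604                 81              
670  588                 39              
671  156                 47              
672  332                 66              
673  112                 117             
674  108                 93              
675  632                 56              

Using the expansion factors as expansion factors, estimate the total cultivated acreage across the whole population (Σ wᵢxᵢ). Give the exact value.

Weighted total = 484×92 + 604×81 + 588×39 + 156×47 + 332×66 + 112×117 + 108×93 + 632×56
  = 44528 + 48924 + 22932 + 7332 + 21912 + 13104 + 10044 + 35392 = 204168

204168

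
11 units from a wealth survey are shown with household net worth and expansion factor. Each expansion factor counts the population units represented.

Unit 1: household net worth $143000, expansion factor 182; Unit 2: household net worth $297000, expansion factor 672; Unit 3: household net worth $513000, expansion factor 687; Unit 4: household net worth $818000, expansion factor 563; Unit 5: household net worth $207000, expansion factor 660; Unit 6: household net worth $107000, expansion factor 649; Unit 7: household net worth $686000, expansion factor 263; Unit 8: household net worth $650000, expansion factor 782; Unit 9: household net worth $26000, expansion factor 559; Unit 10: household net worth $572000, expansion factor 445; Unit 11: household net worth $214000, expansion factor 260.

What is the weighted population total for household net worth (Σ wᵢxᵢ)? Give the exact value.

Weighted total = 143000×182 + 297000×672 + 513000×687 + 818000×563 + 207000×660 + 107000×649 + 686000×263 + 650000×782 + 26000×559 + 572000×445 + 214000×260
  = 26026000 + 199584000 + 352431000 + 460534000 + 136620000 + 69443000 + 180418000 + 508300000 + 14534000 + 254540000 + 55640000 = 2258070000

2258070000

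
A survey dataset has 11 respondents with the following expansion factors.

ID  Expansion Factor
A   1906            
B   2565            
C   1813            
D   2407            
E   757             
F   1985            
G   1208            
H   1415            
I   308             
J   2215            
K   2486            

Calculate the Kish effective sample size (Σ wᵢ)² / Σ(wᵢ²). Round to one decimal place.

9.5

Σ wᵢ = 1906 + 2565 + 1813 + 2407 + 757 + 1985 + 1208 + 1415 + 308 + 2215 + 2486 = 19065
Σ wᵢ² = 38448727
n_eff = 19065² / 38448727 = 363474225 / 38448727 = 9.4534788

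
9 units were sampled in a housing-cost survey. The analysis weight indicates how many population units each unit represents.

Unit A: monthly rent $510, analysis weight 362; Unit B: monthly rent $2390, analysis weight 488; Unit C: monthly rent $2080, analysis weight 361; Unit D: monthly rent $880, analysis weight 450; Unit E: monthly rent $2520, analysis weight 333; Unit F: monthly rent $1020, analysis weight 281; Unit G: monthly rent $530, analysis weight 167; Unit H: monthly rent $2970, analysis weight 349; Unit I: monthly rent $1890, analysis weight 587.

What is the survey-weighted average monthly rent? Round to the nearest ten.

1730

Weighted sum = 510×362 + 2390×488 + 2080×361 + 880×450 + 2520×333 + 1020×281 + 530×167 + 2970×349 + 1890×587
  = 184620 + 1166320 + 750880 + 396000 + 839160 + 286620 + 88510 + 1036530 + 1109430 = 5858070
Sum of weights = 362 + 488 + 361 + 450 + 333 + 281 + 167 + 349 + 587 = 3378
Weighted mean = 5858070 / 3378 = 1734.1829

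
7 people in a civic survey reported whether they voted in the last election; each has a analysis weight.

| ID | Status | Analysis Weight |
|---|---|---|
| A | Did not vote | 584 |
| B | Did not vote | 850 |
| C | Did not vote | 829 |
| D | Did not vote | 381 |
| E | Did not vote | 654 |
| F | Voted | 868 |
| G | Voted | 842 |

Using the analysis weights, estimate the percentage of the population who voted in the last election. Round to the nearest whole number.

34

Sum of weights for 'Voted' = 868 + 842 = 1710
Total weight = 584 + 850 + 829 + 381 + 654 + 868 + 842 = 5008
Weighted proportion = 1710 / 5008 = 0.34145367 → 34.145367%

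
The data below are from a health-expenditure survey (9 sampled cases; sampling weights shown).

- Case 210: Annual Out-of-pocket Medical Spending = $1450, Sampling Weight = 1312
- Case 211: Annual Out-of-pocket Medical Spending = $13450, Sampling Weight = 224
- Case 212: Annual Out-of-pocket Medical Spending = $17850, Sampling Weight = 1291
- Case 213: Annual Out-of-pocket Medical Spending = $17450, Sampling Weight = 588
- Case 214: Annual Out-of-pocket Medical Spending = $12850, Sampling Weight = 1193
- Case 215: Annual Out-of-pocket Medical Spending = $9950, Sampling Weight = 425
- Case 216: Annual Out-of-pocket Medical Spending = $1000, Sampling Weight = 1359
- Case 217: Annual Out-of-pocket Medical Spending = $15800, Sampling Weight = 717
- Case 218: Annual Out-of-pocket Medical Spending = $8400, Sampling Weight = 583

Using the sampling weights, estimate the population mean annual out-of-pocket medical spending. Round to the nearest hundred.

9800

Weighted sum = 1450×1312 + 13450×224 + 17850×1291 + 17450×588 + 12850×1193 + 9950×425 + 1000×1359 + 15800×717 + 8400×583
  = 75363750
Sum of weights = 1312 + 224 + 1291 + 588 + 1193 + 425 + 1359 + 717 + 583 = 7692
Weighted mean = 75363750 / 7692 = 9797.6794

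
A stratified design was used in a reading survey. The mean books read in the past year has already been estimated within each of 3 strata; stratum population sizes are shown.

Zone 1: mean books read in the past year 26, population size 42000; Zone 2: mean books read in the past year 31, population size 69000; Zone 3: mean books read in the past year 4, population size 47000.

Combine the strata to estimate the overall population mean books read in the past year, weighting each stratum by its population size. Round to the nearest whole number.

Σ Nₕ·x̄ₕ = 26×42000 + 31×69000 + 4×47000
  = 3419000
Σ Nₕ = 42000 + 69000 + 47000 = 158000
Overall mean = 3419000 / 158000 = 21.639241

22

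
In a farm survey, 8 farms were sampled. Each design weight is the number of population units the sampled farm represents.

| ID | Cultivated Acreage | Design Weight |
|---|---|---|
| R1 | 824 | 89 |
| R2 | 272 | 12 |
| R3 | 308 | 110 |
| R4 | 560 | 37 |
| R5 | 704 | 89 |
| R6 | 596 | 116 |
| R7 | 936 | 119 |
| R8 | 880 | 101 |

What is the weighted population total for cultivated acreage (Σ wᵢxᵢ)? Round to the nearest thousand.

463000

Weighted total = 463256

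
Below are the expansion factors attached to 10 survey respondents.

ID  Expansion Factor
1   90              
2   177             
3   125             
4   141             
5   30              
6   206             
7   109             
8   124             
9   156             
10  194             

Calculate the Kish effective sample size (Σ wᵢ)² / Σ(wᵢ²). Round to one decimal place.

8.8

Σ wᵢ = 90 + 177 + 125 + 141 + 30 + 206 + 109 + 124 + 156 + 194 = 1352
Σ wᵢ² = 8100 + 31329 + 15625 + 19881 + 900 + 42436 + 11881 + 15376 + 24336 + 37636 = 207500
n_eff = 1352² / 207500 = 1827904 / 207500 = 8.8091759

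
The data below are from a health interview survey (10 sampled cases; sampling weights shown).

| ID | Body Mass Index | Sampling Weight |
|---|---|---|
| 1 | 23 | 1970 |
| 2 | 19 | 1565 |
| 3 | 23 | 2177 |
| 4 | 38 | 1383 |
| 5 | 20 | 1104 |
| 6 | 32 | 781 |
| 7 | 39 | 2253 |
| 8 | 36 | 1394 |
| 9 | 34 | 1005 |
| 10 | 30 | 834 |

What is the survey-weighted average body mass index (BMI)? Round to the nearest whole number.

29

Weighted sum = 23×1970 + 19×1565 + 23×2177 + 38×1383 + 20×1104 + 32×781 + 39×2253 + 36×1394 + 34×1005 + 30×834
  = 45310 + 29735 + 50071 + 52554 + 22080 + 24992 + 87867 + 50184 + 34170 + 25020 = 421983
Sum of weights = 1970 + 1565 + 2177 + 1383 + 1104 + 781 + 2253 + 1394 + 1005 + 834 = 14466
Weighted mean = 421983 / 14466 = 29.170676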